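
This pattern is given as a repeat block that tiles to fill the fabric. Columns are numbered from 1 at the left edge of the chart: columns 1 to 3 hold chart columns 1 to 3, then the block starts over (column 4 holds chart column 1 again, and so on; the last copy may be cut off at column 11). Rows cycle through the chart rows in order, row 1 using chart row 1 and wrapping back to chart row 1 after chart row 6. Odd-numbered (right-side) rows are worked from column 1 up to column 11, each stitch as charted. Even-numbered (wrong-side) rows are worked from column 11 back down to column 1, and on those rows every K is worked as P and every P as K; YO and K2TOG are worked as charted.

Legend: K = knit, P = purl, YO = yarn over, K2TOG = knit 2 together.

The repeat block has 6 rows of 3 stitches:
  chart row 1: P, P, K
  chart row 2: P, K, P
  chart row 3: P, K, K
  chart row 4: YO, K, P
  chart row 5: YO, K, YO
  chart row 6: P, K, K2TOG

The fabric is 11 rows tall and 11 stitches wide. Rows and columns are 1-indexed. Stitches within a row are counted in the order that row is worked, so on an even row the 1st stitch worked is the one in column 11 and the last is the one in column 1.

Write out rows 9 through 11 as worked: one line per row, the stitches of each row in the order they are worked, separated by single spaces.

Row 9: chart row 3, RS - tile across columns 1-11 and work as-is.
Row 10: chart row 4, WS - tiled (columns 1-11): YO K P YO K P YO K P YO K; work from column 11 back to 1 with K<->P swapped.
Row 11: chart row 5, RS - tile across columns 1-11 and work as-is.

== ROWS AS WORKED ==
P K K P K K P K K P K
P YO K P YO K P YO K P YO
YO K YO YO K YO YO K YO YO K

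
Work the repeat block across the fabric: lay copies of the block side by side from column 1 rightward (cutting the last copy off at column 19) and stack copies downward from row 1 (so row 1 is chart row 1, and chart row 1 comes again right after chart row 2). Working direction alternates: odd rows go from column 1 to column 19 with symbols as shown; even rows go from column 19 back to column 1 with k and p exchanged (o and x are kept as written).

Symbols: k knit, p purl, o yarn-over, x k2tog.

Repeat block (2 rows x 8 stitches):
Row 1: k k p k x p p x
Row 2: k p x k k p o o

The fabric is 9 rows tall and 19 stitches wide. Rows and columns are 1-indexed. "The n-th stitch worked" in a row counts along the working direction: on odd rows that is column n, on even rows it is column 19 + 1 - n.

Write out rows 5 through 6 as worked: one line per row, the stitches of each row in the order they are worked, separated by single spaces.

Rows as worked:
k k p k x p p x k k p k x p p x k k p
x k p o o k p p x k p o o k p p x k p

Derivation:
Row 5: chart row 1, RS - tile across columns 1-19 and work as-is.
Row 6: chart row 2, WS - tiled (columns 1-19): k p x k k p o o k p x k k p o o k p x; work from column 19 back to 1 with k<->p swapped.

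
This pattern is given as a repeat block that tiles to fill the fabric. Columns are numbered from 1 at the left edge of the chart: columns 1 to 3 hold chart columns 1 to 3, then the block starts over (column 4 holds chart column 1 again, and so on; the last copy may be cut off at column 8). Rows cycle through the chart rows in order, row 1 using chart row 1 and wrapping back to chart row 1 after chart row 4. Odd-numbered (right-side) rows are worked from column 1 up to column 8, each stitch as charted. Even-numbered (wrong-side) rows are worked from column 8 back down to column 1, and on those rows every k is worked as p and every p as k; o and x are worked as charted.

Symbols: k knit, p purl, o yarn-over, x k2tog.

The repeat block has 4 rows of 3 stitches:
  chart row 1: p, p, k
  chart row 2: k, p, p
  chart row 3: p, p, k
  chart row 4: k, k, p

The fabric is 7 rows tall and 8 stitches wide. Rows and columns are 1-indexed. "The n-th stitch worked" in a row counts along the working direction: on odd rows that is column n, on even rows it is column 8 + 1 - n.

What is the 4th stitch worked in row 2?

Stitch:
k

Derivation:
Row 2: (2-1) mod 4 = 1, so use chart row 2. Even row -> WS.
Chart row 2 tiled across columns 1-8: k p p k p p k p
WS row: flip the tiled sequence (start at column 8) and apply k<->p; o and x stay.
Row 2 as worked: k p k k p k k p
Counting 4 along the worked row gives k.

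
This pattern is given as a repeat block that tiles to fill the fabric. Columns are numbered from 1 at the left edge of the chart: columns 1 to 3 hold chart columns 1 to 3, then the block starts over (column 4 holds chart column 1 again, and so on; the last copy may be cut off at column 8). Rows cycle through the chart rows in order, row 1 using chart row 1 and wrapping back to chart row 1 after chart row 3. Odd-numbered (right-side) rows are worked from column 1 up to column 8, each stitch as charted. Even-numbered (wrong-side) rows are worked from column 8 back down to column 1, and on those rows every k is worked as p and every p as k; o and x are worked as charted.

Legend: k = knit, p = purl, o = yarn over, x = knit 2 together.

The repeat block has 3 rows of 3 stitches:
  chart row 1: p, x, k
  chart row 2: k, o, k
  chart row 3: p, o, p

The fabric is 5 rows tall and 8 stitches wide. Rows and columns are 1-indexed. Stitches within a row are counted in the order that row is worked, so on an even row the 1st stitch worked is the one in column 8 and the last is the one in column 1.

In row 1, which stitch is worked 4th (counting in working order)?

Stitch:
p

Derivation:
Row 1 uses chart row ((1-1) mod 3)+1 = 1. Row 1 is odd, so RS.
Chart row 1 tiled across columns 1-8: p x k p x k p x
RS row: no reversal, no swap; stitch n worked = column n.
Counting 4 along the worked row gives p.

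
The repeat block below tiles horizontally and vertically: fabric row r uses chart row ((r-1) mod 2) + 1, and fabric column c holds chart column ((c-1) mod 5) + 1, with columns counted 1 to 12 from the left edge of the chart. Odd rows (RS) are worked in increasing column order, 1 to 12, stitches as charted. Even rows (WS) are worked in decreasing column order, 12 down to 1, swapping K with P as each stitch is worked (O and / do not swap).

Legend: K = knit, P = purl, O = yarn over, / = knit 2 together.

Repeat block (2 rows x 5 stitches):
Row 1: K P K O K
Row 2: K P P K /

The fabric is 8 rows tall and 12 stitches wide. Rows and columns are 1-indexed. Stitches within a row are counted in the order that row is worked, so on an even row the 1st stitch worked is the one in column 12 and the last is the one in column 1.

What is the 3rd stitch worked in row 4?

Stitch:
/

Derivation:
For row 4: chart row = ((4-1) mod 2) + 1 = 2; this is a WS (even) row.
Chart row 2 tiled across columns 1-12: K P P K / K P P K / K P
WS: work from column 12 back to column 1 (reverse the tiled row), swapping K<->P (O and / unchanged).
Row 4 as worked: K P / P K K P / P K K P
The 3rd stitch worked is /.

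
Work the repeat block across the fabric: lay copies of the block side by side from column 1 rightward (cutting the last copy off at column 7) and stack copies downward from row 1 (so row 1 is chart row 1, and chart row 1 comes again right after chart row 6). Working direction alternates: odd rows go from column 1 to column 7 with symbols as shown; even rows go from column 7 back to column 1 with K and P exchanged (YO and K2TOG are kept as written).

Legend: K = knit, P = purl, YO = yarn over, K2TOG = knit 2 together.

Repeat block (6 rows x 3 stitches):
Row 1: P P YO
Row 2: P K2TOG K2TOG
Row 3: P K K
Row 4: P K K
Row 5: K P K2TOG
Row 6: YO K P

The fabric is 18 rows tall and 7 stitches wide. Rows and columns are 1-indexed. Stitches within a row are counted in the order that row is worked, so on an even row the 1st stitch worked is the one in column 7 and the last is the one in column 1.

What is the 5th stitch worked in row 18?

Row 18 uses chart row ((18-1) mod 6)+1 = 6. Row 18 is even, so WS.
Chart row 6 tiled across columns 1-7: YO K P YO K P YO
WS row: flip the tiled sequence (start at column 7) and apply K<->P; YO and K2TOG stay.
Row 18 as worked: YO K P YO K P YO
Counting 5 along the worked row gives K.

== STITCH ==
K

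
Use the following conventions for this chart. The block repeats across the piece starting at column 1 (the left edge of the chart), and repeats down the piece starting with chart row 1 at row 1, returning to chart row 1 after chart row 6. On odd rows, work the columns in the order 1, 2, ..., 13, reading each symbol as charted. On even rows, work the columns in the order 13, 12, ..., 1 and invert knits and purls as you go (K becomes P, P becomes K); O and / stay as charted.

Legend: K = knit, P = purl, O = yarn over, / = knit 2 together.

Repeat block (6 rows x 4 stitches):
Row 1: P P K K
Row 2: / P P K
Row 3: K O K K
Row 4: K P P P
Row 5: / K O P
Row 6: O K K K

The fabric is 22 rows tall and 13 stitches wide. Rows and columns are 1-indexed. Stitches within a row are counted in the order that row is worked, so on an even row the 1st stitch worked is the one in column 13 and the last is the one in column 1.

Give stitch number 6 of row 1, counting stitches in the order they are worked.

Row 1 uses chart row ((1-1) mod 6)+1 = 1. Row 1 is odd, so RS.
Chart row 1 tiled across columns 1-13: P P K K P P K K P P K K P
Right side: take the tiled row as-is (worked left to right from column 1).
Stitch 6 in working order -> P

Stitch:
P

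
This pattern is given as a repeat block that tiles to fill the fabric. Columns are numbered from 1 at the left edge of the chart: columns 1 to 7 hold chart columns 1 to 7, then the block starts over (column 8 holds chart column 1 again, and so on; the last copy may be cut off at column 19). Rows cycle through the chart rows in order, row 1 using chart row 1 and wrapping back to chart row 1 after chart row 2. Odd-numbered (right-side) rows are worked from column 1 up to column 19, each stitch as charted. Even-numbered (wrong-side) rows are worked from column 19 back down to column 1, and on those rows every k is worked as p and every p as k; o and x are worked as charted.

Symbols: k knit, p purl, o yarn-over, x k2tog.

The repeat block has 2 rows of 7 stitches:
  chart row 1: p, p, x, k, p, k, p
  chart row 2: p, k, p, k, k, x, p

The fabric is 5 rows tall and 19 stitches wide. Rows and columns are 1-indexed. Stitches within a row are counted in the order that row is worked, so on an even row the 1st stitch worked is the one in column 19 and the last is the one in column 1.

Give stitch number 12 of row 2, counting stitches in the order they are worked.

For row 2: chart row = ((2-1) mod 2) + 1 = 2; this is a WS (even) row.
Chart row 2 tiled across columns 1-19: p k p k k x p p k p k k x p p k p k k
Wrong side: read the tiled row from column 19 down to 1 and exchange k with p (leave o, x).
Row 2 as worked: p p k p k k x p p k p k k x p p k p k
Counting 12 along the worked row gives k.

Stitch:
k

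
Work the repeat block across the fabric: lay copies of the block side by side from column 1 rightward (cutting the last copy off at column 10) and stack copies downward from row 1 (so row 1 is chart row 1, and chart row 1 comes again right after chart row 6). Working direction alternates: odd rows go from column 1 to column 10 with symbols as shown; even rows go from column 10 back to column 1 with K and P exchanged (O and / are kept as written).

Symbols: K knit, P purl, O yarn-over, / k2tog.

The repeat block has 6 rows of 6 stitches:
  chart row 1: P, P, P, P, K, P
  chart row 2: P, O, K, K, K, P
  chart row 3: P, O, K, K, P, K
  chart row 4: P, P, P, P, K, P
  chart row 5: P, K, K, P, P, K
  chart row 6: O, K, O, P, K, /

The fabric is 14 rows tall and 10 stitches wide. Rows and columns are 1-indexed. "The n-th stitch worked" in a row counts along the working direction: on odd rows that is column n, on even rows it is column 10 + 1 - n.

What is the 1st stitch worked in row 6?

Result:
K

Derivation:
Row 6 uses chart row ((6-1) mod 6)+1 = 6. Row 6 is even, so WS.
Chart row 6 tiled across columns 1-10: O K O P K / O K O P
Wrong side: read the tiled row from column 10 down to 1 and exchange K with P (leave O, /).
Row 6 as worked: K O P O / P K O P O
Counting 1 along the worked row gives K.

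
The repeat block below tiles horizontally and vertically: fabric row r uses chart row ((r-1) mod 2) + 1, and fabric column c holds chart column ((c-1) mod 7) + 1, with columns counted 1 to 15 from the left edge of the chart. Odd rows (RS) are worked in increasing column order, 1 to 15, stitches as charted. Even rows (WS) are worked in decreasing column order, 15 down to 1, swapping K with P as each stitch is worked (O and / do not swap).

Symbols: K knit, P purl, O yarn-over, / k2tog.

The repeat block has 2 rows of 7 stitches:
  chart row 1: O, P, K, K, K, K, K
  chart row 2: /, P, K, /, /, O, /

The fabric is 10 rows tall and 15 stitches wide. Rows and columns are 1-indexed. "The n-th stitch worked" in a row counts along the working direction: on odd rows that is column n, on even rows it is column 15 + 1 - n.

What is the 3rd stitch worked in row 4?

Stitch:
O

Derivation:
Row 4: (4-1) mod 2 = 1, so use chart row 2. Even row -> WS.
Chart row 2 tiled across columns 1-15: / P K / / O / / P K / / O / /
WS: work from column 15 back to column 1 (reverse the tiled row), swapping K<->P (O and / unchanged).
Row 4 as worked: / / O / / P K / / O / / P K /
Counting 3 along the worked row gives O.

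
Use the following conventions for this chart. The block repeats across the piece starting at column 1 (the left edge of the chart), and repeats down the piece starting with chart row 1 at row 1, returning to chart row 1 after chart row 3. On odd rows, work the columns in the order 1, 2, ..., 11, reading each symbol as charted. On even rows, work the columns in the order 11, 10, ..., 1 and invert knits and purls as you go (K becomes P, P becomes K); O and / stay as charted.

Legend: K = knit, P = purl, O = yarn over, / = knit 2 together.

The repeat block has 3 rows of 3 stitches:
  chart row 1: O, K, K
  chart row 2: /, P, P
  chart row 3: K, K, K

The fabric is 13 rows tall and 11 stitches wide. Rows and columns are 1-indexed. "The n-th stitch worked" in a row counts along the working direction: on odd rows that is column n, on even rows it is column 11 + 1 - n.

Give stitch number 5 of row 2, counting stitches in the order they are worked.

Row 2 uses chart row ((2-1) mod 3)+1 = 2. Row 2 is even, so WS.
Chart row 2 tiled across columns 1-11: / P P / P P / P P / P
Wrong side: read the tiled row from column 11 down to 1 and exchange K with P (leave O, /).
Row 2 as worked: K / K K / K K / K K /
The 5th stitch worked is /.

Stitch:
/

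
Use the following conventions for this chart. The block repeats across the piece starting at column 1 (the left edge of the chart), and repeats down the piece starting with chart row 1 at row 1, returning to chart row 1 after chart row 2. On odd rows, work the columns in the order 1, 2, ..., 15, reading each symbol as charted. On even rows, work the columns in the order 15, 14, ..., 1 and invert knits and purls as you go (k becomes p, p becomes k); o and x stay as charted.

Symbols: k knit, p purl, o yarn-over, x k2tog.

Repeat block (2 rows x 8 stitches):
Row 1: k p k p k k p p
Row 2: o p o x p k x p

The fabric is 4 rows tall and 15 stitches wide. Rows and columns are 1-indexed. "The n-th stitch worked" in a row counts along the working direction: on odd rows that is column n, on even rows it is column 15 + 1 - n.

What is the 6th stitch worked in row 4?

Stitch:
k

Derivation:
For row 4: chart row = ((4-1) mod 2) + 1 = 2; this is a WS (even) row.
Chart row 2 tiled across columns 1-15: o p o x p k x p o p o x p k x
WS: work from column 15 back to column 1 (reverse the tiled row), swapping k<->p (o and x unchanged).
Row 4 as worked: x p k x o k o k x p k x o k o
Counting 6 along the worked row gives k.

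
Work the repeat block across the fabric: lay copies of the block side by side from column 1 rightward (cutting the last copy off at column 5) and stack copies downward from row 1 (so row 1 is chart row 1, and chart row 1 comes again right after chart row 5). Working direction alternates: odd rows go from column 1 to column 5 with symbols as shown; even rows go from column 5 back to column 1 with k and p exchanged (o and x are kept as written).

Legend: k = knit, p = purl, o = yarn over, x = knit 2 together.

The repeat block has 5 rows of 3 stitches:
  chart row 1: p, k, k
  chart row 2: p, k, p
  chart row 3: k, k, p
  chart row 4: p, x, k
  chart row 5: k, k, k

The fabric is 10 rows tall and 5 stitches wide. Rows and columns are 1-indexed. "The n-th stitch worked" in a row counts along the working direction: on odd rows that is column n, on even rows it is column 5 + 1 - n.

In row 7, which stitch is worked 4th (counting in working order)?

Row 7 uses chart row ((7-1) mod 5)+1 = 2. Row 7 is odd, so RS.
Chart row 2 tiled across columns 1-5: p k p p k
RS: work column 1 to column 5, symbols as charted — the tiled row is the row as worked.
Counting 4 along the worked row gives p.

Result:
p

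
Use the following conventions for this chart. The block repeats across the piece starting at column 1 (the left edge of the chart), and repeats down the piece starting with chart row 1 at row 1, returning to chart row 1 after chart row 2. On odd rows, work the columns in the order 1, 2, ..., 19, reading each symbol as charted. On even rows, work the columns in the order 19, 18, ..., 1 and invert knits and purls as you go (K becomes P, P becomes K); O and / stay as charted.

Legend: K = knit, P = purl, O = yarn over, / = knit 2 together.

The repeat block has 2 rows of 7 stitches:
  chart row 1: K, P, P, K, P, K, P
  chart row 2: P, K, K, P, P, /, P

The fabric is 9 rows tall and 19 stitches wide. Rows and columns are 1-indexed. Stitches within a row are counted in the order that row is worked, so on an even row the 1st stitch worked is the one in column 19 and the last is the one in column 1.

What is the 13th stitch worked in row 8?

Result:
K

Derivation:
Row 8: (8-1) mod 2 = 1, so use chart row 2. Even row -> WS.
Chart row 2 tiled across columns 1-19: P K K P P / P P K K P P / P P K K P P
WS row: flip the tiled sequence (start at column 19) and apply K<->P; O and / stay.
Row 8 as worked: K K P P K K / K K P P K K / K K P P K
The 13th stitch worked is K.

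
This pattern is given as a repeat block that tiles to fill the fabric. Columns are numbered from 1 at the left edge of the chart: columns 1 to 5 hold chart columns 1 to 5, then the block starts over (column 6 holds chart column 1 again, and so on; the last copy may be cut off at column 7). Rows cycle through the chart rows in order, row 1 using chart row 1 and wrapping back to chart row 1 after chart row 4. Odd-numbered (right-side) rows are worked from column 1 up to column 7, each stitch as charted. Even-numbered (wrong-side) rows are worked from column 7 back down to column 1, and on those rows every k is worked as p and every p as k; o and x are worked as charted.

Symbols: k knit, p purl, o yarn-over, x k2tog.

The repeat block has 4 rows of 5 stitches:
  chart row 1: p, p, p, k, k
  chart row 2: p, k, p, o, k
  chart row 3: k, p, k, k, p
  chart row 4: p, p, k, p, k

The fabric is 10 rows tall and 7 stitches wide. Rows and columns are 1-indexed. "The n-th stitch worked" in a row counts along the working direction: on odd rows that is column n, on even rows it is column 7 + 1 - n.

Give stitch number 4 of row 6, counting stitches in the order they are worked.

Result:
o

Derivation:
Row 6: (6-1) mod 4 = 1, so use chart row 2. Even row -> WS.
Chart row 2 tiled across columns 1-7: p k p o k p k
WS: work from column 7 back to column 1 (reverse the tiled row), swapping k<->p (o and x unchanged).
Row 6 as worked: p k p o k p k
The 4th stitch worked is o.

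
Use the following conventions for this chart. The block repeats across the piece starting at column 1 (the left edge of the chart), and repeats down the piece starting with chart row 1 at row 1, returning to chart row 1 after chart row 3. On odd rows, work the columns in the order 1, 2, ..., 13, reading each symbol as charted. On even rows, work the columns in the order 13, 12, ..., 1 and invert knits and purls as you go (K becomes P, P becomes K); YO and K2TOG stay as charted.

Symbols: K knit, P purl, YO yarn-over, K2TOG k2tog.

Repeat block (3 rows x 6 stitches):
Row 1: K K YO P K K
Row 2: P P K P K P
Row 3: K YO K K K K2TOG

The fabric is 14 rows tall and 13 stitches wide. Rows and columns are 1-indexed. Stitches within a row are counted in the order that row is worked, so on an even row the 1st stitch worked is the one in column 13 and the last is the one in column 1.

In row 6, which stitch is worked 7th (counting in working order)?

== STITCH ==
P

Derivation:
For row 6: chart row = ((6-1) mod 3) + 1 = 3; this is a WS (even) row.
Chart row 3 tiled across columns 1-13: K YO K K K K2TOG K YO K K K K2TOG K
WS row: flip the tiled sequence (start at column 13) and apply K<->P; YO and K2TOG stay.
Row 6 as worked: P K2TOG P P P YO P K2TOG P P P YO P
Stitch 7 in working order -> P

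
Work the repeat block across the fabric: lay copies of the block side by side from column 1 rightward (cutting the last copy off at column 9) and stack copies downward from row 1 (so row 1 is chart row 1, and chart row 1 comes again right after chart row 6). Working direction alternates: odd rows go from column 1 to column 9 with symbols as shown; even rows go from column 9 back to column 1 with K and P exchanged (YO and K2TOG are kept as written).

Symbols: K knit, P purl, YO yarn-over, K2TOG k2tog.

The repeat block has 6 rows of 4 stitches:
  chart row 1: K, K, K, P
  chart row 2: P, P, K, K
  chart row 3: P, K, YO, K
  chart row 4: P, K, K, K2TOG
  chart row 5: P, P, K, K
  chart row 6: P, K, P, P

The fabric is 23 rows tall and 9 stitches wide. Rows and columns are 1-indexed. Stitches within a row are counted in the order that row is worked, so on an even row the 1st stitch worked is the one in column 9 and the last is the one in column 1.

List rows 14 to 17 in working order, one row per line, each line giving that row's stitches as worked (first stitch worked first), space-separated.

== ROWS AS WORKED ==
K P P K K P P K K
P K YO K P K YO K P
K K2TOG P P K K2TOG P P K
P P K K P P K K P

Derivation:
Row 14: chart row 2, WS - tiled (columns 1-9): P P K K P P K K P; work from column 9 back to 1 with K<->P swapped.
Row 15: chart row 3, RS - tile across columns 1-9 and work as-is.
Row 16: chart row 4, WS - tiled (columns 1-9): P K K K2TOG P K K K2TOG P; work from column 9 back to 1 with K<->P swapped.
Row 17: chart row 5, RS - tile across columns 1-9 and work as-is.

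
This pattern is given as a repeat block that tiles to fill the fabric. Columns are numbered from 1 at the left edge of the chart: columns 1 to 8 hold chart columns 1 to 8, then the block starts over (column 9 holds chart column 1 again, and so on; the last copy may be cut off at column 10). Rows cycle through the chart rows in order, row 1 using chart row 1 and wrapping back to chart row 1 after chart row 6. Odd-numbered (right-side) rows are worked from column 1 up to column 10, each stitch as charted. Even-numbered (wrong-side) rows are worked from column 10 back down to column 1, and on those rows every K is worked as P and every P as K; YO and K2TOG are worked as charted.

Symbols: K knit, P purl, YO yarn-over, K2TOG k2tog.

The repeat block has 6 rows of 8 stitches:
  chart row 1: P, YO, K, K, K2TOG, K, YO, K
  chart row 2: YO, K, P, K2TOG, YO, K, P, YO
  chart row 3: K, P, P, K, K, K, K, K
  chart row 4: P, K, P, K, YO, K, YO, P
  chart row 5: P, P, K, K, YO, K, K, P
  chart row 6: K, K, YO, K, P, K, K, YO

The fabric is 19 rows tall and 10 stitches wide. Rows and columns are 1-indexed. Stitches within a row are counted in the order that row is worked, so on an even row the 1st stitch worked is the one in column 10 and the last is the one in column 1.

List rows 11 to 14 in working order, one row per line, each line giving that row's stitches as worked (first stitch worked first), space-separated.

Result:
P P K K YO K K P P P
P P YO P P K P YO P P
P YO K K K2TOG K YO K P YO
P YO YO K P YO K2TOG K P YO

Derivation:
Row 11: chart row 5, RS - tile across columns 1-10 and work as-is.
Row 12: chart row 6, WS - tiled (columns 1-10): K K YO K P K K YO K K; work from column 10 back to 1 with K<->P swapped.
Row 13: chart row 1, RS - tile across columns 1-10 and work as-is.
Row 14: chart row 2, WS - tiled (columns 1-10): YO K P K2TOG YO K P YO YO K; work from column 10 back to 1 with K<->P swapped.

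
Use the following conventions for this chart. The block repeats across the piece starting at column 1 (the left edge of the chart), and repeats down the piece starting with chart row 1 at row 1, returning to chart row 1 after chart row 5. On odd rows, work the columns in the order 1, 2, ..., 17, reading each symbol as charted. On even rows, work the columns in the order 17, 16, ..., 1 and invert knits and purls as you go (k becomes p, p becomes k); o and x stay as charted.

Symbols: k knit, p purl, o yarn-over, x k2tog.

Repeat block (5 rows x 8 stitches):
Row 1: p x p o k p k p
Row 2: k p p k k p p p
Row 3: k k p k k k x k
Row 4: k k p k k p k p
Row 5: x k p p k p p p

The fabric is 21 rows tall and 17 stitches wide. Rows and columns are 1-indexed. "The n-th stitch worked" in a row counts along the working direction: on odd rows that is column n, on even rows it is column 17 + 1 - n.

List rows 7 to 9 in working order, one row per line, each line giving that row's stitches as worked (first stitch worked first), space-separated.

Row 7: chart row 2, RS - tile across columns 1-17 and work as-is.
Row 8: chart row 3, WS - tiled (columns 1-17): k k p k k k x k k k p k k k x k k; work from column 17 back to 1 with k<->p swapped.
Row 9: chart row 4, RS - tile across columns 1-17 and work as-is.

== ROWS AS WORKED ==
k p p k k p p p k p p k k p p p k
p p x p p p k p p p x p p p k p p
k k p k k p k p k k p k k p k p k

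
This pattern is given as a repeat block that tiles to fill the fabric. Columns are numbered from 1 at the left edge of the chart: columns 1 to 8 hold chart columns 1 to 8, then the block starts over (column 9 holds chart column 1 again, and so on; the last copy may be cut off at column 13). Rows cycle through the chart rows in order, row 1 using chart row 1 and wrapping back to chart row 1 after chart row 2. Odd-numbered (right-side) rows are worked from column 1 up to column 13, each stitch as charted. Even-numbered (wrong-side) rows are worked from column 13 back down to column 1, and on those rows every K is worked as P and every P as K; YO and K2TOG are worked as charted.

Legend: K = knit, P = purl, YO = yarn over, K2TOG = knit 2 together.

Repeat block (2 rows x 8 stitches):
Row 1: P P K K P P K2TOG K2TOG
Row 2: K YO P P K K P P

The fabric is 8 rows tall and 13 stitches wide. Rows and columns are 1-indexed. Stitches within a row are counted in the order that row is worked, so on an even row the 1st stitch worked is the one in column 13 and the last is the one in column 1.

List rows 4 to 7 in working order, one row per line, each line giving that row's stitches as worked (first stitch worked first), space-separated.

Row 4: chart row 2, WS - tiled (columns 1-13): K YO P P K K P P K YO P P K; work from column 13 back to 1 with K<->P swapped.
Row 5: chart row 1, RS - tile across columns 1-13 and work as-is.
Row 6: chart row 2, WS - tiled (columns 1-13): K YO P P K K P P K YO P P K; work from column 13 back to 1 with K<->P swapped.
Row 7: chart row 1, RS - tile across columns 1-13 and work as-is.

== ROWS AS WORKED ==
P K K YO P K K P P K K YO P
P P K K P P K2TOG K2TOG P P K K P
P K K YO P K K P P K K YO P
P P K K P P K2TOG K2TOG P P K K P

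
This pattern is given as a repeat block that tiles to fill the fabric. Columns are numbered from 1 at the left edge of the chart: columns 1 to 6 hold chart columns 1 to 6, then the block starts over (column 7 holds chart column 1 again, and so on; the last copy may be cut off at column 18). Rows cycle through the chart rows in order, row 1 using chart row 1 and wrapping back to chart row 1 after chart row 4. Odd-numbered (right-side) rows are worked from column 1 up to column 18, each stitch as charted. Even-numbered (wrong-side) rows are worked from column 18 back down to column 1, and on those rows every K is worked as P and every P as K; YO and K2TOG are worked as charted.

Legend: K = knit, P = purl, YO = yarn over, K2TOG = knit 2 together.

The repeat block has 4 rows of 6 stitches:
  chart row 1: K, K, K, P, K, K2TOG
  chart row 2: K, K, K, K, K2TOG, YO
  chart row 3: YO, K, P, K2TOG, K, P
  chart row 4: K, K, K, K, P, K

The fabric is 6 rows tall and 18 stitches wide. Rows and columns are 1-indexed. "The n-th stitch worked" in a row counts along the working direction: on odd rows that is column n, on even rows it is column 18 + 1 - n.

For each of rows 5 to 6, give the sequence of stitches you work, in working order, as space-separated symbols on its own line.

Row 5: chart row 1, RS - tile across columns 1-18 and work as-is.
Row 6: chart row 2, WS - tiled (columns 1-18): K K K K K2TOG YO K K K K K2TOG YO K K K K K2TOG YO; work from column 18 back to 1 with K<->P swapped.

Rows as worked:
K K K P K K2TOG K K K P K K2TOG K K K P K K2TOG
YO K2TOG P P P P YO K2TOG P P P P YO K2TOG P P P P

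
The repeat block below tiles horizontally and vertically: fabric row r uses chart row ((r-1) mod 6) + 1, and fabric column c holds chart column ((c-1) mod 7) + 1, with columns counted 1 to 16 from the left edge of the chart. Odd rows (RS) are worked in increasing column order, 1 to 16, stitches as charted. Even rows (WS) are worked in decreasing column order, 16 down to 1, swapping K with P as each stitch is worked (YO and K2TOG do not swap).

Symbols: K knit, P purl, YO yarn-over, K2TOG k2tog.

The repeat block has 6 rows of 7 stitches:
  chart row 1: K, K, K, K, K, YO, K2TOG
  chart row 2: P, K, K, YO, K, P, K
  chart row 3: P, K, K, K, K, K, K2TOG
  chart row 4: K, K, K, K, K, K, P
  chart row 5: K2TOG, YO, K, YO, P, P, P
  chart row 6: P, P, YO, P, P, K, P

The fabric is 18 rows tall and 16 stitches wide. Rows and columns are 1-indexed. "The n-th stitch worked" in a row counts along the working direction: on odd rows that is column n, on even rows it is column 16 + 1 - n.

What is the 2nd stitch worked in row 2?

== STITCH ==
K

Derivation:
For row 2: chart row = ((2-1) mod 6) + 1 = 2; this is a WS (even) row.
Chart row 2 tiled across columns 1-16: P K K YO K P K P K K YO K P K P K
WS: work from column 16 back to column 1 (reverse the tiled row), swapping K<->P (YO and K2TOG unchanged).
Row 2 as worked: P K P K P YO P P K P K P YO P P K
The 2nd stitch worked is K.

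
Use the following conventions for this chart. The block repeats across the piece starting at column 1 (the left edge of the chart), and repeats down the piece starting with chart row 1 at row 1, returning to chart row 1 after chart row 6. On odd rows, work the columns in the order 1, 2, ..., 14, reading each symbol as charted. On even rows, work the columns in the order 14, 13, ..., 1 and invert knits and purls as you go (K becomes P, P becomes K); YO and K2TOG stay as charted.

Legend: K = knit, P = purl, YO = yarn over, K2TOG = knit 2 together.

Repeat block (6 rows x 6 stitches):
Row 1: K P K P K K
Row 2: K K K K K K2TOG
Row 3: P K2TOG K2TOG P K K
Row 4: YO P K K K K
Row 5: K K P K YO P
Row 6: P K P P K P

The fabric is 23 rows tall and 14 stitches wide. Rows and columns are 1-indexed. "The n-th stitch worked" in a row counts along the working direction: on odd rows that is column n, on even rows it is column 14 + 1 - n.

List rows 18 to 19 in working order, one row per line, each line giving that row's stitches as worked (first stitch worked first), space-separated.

Result:
P K K P K K P K K P K K P K
K P K P K K K P K P K K K P

Derivation:
Row 18: chart row 6, WS - tiled (columns 1-14): P K P P K P P K P P K P P K; work from column 14 back to 1 with K<->P swapped.
Row 19: chart row 1, RS - tile across columns 1-14 and work as-is.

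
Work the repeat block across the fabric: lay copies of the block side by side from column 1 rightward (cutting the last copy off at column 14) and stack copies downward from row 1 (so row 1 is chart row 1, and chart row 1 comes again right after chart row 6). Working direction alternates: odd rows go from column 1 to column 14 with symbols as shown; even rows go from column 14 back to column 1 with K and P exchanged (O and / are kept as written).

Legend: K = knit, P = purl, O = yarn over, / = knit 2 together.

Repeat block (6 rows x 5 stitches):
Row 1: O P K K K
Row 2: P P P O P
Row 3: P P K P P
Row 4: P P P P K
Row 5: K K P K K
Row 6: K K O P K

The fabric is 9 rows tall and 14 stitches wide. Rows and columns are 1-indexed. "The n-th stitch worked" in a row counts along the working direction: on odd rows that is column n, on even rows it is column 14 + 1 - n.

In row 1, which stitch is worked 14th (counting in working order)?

== STITCH ==
K

Derivation:
Row 1: (1-1) mod 6 = 0, so use chart row 1. Odd row -> RS.
Chart row 1 tiled across columns 1-14: O P K K K O P K K K O P K K
RS row: no reversal, no swap; stitch n worked = column n.
Stitch 14 in working order -> K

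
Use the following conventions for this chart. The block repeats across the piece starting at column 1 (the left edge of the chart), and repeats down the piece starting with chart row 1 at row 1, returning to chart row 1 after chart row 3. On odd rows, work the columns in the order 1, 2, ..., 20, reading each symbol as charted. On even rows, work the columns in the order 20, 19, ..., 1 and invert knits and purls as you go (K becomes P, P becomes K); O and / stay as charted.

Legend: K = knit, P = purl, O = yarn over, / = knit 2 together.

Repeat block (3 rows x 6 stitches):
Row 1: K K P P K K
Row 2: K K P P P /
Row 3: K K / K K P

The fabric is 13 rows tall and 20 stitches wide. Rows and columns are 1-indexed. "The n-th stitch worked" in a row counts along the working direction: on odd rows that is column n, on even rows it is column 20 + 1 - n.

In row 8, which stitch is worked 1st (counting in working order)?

Stitch:
P

Derivation:
For row 8: chart row = ((8-1) mod 3) + 1 = 2; this is a WS (even) row.
Chart row 2 tiled across columns 1-20: K K P P P / K K P P P / K K P P P / K K
WS: work from column 20 back to column 1 (reverse the tiled row), swapping K<->P (O and / unchanged).
Row 8 as worked: P P / K K K P P / K K K P P / K K K P P
The 1st stitch worked is P.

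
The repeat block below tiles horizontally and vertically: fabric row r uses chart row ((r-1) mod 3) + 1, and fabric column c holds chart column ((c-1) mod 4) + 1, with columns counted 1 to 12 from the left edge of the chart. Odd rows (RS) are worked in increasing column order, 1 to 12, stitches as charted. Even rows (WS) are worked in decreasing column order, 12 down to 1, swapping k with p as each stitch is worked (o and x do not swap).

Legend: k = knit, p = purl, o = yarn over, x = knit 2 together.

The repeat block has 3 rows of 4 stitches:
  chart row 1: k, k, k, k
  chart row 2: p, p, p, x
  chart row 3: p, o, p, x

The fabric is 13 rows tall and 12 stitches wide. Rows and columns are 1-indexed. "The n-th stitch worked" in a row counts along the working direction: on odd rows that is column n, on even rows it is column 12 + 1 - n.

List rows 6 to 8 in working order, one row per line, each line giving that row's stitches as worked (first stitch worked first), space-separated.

Rows as worked:
x k o k x k o k x k o k
k k k k k k k k k k k k
x k k k x k k k x k k k

Derivation:
Row 6: chart row 3, WS - tiled (columns 1-12): p o p x p o p x p o p x; work from column 12 back to 1 with k<->p swapped.
Row 7: chart row 1, RS - tile across columns 1-12 and work as-is.
Row 8: chart row 2, WS - tiled (columns 1-12): p p p x p p p x p p p x; work from column 12 back to 1 with k<->p swapped.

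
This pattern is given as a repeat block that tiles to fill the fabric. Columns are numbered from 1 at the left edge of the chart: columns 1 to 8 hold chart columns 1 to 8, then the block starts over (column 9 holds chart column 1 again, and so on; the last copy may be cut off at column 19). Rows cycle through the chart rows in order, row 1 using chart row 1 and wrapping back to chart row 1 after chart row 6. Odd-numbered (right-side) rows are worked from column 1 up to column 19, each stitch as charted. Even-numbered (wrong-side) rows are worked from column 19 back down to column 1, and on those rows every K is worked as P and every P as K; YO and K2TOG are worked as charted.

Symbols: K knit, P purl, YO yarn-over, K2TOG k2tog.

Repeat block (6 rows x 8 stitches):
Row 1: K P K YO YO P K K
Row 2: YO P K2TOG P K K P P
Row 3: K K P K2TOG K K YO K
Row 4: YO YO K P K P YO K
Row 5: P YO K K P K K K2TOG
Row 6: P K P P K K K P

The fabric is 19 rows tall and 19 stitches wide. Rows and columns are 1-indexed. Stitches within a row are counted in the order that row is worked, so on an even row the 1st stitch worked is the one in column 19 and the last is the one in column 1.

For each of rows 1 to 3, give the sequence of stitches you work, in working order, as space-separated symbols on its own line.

Rows as worked:
K P K YO YO P K K K P K YO YO P K K K P K
K2TOG K YO K K P P K K2TOG K YO K K P P K K2TOG K YO
K K P K2TOG K K YO K K K P K2TOG K K YO K K K P

Derivation:
Row 1: chart row 1, RS - tile across columns 1-19 and work as-is.
Row 2: chart row 2, WS - tiled (columns 1-19): YO P K2TOG P K K P P YO P K2TOG P K K P P YO P K2TOG; work from column 19 back to 1 with K<->P swapped.
Row 3: chart row 3, RS - tile across columns 1-19 and work as-is.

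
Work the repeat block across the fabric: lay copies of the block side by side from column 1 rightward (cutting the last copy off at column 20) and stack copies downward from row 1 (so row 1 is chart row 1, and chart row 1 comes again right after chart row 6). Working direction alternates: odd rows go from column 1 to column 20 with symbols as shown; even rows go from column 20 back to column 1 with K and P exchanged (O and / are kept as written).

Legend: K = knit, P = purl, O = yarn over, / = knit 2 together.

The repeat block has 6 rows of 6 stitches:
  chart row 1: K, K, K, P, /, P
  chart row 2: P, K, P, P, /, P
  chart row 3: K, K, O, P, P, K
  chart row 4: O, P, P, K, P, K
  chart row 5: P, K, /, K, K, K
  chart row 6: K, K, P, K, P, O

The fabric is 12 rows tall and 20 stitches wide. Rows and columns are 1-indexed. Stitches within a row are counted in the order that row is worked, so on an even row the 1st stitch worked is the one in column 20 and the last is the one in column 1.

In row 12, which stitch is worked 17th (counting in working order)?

Stitch:
P

Derivation:
Row 12 uses chart row ((12-1) mod 6)+1 = 6. Row 12 is even, so WS.
Chart row 6 tiled across columns 1-20: K K P K P O K K P K P O K K P K P O K K
Wrong side: read the tiled row from column 20 down to 1 and exchange K with P (leave O, /).
Row 12 as worked: P P O K P K P P O K P K P P O K P K P P
Counting 17 along the worked row gives P.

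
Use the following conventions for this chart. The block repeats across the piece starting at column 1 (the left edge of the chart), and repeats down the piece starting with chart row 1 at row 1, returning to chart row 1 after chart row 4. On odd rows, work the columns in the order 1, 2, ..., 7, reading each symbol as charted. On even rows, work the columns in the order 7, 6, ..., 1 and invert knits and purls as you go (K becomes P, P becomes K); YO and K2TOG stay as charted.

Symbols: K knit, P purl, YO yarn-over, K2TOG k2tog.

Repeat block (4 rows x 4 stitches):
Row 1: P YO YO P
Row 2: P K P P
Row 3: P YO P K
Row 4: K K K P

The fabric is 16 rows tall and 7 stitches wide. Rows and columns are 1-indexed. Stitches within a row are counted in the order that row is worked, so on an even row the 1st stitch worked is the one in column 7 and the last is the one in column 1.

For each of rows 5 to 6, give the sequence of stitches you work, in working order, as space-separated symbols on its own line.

Rows as worked:
P YO YO P P YO YO
K P K K K P K

Derivation:
Row 5: chart row 1, RS - tile across columns 1-7 and work as-is.
Row 6: chart row 2, WS - tiled (columns 1-7): P K P P P K P; work from column 7 back to 1 with K<->P swapped.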